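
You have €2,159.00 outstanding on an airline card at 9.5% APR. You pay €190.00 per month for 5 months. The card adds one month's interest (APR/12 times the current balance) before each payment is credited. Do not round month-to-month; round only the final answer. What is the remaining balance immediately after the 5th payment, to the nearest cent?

€1,280.66

Monthly rate r = 9.5%/12 = 0.791667% = 0.00791667.
Each month: B ← B·(1+r) − €190.00.
Month 1: interest €17.09; balance after payment €1,986.09.
Month 2: interest €15.72; balance after payment €1,811.82.
Month 3: interest €14.34; balance after payment €1,636.16.
Month 4: interest €12.95; balance after payment €1,459.11.
Month 5: interest €11.55; balance after payment €1,280.66.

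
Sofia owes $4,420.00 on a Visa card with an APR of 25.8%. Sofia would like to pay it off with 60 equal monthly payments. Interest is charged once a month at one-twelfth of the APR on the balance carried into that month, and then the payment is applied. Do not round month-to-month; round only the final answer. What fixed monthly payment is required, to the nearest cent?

$131.81

Monthly rate r = 25.8%/12 = 2.15% = 0.0215.
Level-payment amortization: P = B₀·r / (1 − (1+r)^(−n)) = 4420.00·0.0215 / (1 − 1.0215^(−60)).
Denominator 1 − (1+r)^(−60) = 0.720939902.
P = 95.03 / 0.720939902 ≈ 131.81.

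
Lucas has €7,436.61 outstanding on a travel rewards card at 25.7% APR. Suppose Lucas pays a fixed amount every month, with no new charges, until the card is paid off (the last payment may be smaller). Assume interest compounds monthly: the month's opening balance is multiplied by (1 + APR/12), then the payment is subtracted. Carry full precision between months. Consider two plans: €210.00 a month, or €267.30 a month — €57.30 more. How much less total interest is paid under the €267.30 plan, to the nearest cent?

€2,649.59

Monthly rate r = 25.7%/12 = 2.14167% = 0.0214167.
At €210.00/mo: n = ⌈−ln(1 − rB₀/P)/ln(1+r)⌉ = 68 payments (last €7.73); total interest = total paid − €7,436.61 = €6,641.12.
At €267.30/mo: 43 payments (last €201.54); total interest €3,991.53.
Interest saved = €6,641.12 − €3,991.53 = €2,649.59.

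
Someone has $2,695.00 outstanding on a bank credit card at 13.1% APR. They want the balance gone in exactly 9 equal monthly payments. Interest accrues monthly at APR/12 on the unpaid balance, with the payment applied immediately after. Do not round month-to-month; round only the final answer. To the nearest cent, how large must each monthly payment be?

Monthly rate r = 13.1%/12 = 1.09167% = 0.0109167.
Level-payment amortization: P = B₀·r / (1 − (1+r)^(−n)) = 2695.00·0.0109167 / (1 − 1.01092^(−9)).
Denominator 1 − (1+r)^(−9) = 0.0930950134.
P = 29.4204 / 0.0930950134 ≈ 316.03.

$316.03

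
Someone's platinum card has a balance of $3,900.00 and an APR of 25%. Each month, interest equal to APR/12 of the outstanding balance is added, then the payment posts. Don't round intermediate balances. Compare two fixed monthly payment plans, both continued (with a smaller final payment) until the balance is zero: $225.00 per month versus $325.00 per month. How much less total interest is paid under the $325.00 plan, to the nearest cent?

Monthly rate r = 25%/12 = 2.08333% = 0.0208333.
At $225.00/mo: n = ⌈−ln(1 − rB₀/P)/ln(1+r)⌉ = 22 payments (last $164.35); total interest = total paid − $3,900.00 = $989.35.
At $325.00/mo: 14 payments (last $309.58); total interest $634.58.
Interest saved = $989.35 − $634.58 = $354.77.

$354.77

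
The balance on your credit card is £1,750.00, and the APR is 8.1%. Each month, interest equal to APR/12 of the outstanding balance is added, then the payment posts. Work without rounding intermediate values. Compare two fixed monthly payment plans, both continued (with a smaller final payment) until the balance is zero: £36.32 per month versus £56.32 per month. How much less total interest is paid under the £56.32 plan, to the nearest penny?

£153.23

Monthly rate r = 8.1%/12 = 0.675% = 0.00675.
At £36.32/mo: n = ⌈−ln(1 − rB₀/P)/ln(1+r)⌉ = 59 payments (last £17.33); total interest = total paid − £1,750.00 = £373.89.
At £56.32/mo: 35 payments (last £55.78); total interest £220.66.
Interest saved = £373.89 − £220.66 = £153.23.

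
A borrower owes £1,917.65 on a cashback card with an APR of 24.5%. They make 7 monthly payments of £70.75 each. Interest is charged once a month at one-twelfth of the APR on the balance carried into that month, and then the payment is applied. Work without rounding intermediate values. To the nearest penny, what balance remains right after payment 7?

£1,682.45

Monthly rate r = 24.5%/12 = 2.04167% = 0.0204167.
Each month: B ← B·(1+r) − £70.75.
Month 1: interest £39.15; balance after payment £1,886.05.
Month 2: interest £38.51; balance after payment £1,853.81.
Month 3: interest £37.85; balance after payment £1,820.91.
Month 4: interest £37.18; balance after payment £1,787.33.
Month 5: interest £36.49; balance after payment £1,753.08.
Month 6: interest £35.79; balance after payment £1,718.12.
Month 7: interest £35.08; balance after payment £1,682.45.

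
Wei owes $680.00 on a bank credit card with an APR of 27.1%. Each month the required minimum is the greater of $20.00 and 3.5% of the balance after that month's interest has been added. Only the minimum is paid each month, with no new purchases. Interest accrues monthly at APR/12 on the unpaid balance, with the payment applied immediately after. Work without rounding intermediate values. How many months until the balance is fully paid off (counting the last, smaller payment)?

60 months

Monthly rate r = 27.1%/12 = 2.25833% = 0.0225833.
While 3.5% of the post-interest balance exceeds $20.00, each month B ← (B·(1+r))·(1 − 0.035), i.e. B shrinks by the factor (1+r)·0.965 = 0.98679.
This holds for months 1–15. Entering month 16 the balance is $557.06; 3.5% of the post-interest balance is now below $20.00, so the flat $20.00 minimum applies from here.
From month 16 a fixed $20.00 at rate r clears $557.06 in 45 more payments. Total: 15 + 45 = 60 months.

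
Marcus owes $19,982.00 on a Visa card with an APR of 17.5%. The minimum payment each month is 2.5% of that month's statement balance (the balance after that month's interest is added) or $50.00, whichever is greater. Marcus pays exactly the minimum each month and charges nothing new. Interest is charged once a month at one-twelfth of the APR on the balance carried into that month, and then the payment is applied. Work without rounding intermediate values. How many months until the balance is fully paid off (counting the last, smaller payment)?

273 months

Monthly rate r = 17.5%/12 = 1.45833% = 0.0145833.
While 2.5% of the post-interest balance exceeds $50.00, each month B ← (B·(1+r))·(1 − 0.025), i.e. B shrinks by the factor (1+r)·0.975 = 0.98922.
This holds for months 1–214. Entering month 215 the balance is $1,964.26; 2.5% of the post-interest balance is now below $50.00, so the flat $50.00 minimum applies from here.
From month 215 a fixed $50.00 at rate r clears $1,964.26 in 59 more payments. Total: 214 + 59 = 273 months.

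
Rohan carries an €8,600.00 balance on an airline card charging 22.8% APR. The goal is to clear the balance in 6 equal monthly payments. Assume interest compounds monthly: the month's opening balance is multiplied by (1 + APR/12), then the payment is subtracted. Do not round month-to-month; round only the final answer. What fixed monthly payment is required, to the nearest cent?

Monthly rate r = 22.8%/12 = 1.9% = 0.019.
Level-payment amortization: P = B₀·r / (1 − (1+r)^(−n)) = 8600.00·0.019 / (1 − 1.019^(−6)).
Denominator 1 − (1+r)^(−6) = 0.106787286.
P = 163.4 / 0.106787286 ≈ 1530.14.

€1,530.14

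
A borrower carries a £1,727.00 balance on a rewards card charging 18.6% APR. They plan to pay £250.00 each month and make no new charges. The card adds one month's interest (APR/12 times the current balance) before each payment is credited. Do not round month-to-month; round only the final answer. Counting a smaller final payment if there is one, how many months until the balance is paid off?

8 months

Monthly rate r = 18.6%/12 = 1.55% = 0.0155.
Recurrence: B ← B·(1+r) − £250.00.
Month 1: interest £26.77; balance after payment £1,503.77.
Month 2: interest £23.31; balance after payment £1,277.08.
Closed form: n = −ln(1 − rB₀/P)/ln(1+r) = −ln(0.89293)/ln(1.0155) ≈ 7.363, so the balance reaches zero during payment 8.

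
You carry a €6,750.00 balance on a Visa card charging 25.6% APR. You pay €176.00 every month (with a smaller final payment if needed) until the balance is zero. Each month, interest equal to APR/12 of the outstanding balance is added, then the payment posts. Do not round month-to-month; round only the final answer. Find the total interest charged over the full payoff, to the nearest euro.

Monthly rate r = 25.6%/12 = 2.13333% = 0.0213333.
Payoff takes n = ⌈−ln(1 − rB₀/P)/ln(1+r)⌉ = ⌈80.759⌉ = 81 payments; the last is €134.00.
Total paid = 80·€176.00 + €134.00 = €14,214.00.
Total interest = total paid − principal = €14,214.00 − €6,750.00 = €7,464.00.

€7,464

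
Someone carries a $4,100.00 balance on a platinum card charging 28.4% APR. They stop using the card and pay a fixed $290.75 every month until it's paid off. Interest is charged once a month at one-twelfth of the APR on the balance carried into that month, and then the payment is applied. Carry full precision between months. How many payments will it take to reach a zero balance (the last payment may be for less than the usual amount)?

18 payments

Monthly rate r = 28.4%/12 = 2.36667% = 0.0236667.
Recurrence: B ← B·(1+r) − $290.75.
Month 1: interest $97.03; balance after payment $3,906.28.
Month 2: interest $92.45; balance after payment $3,707.98.
Closed form: n = −ln(1 − rB₀/P)/ln(1+r) = −ln(0.66627)/ln(1.02367) ≈ 17.360, so the balance reaches zero during payment 18.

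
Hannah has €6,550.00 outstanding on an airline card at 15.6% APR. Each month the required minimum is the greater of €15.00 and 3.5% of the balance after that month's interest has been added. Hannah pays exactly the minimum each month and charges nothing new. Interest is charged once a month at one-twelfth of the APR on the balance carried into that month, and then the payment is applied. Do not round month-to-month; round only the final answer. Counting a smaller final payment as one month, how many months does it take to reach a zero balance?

Monthly rate r = 15.6%/12 = 1.3% = 0.013.
While 3.5% of the post-interest balance exceeds €15.00, each month B ← (B·(1+r))·(1 − 0.035), i.e. B shrinks by the factor (1+r)·0.965 = 0.97754.
This holds for months 1–121. Entering month 122 the balance is €419.56; 3.5% of the post-interest balance is now below €15.00, so the flat €15.00 minimum applies from here.
From month 122 a fixed €15.00 at rate r clears €419.56 in 35 more payments. Total: 121 + 35 = 156 months.

156 months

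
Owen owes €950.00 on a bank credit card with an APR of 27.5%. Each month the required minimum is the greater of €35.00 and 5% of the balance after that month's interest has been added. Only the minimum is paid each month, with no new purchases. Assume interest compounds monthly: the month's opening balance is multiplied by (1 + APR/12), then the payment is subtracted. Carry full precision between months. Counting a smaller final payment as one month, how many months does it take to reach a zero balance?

38 months

Monthly rate r = 27.5%/12 = 2.29167% = 0.0229167.
While 5% of the post-interest balance exceeds €35.00, each month B ← (B·(1+r))·(1 − 0.05), i.e. B shrinks by the factor (1+r)·0.95 = 0.97177.
This holds for months 1–12. Entering month 13 the balance is €673.74; 5% of the post-interest balance is now below €35.00, so the flat €35.00 minimum applies from here.
From month 13 a fixed €35.00 at rate r clears €673.74 in 26 more payments. Total: 12 + 26 = 38 months.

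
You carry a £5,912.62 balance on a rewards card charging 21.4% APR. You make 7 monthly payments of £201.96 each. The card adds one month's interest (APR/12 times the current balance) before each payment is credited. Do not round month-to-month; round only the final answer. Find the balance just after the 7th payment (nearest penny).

Monthly rate r = 21.4%/12 = 1.78333% = 0.0178333.
Each month: B ← B·(1+r) − £201.96.
Month 1: interest £105.44; balance after payment £5,816.10.
Month 2: interest £103.72; balance after payment £5,717.86.
Month 3: interest £101.97; balance after payment £5,617.87.
Month 4: interest £100.19; balance after payment £5,516.10.
Month 5: interest £98.37; balance after payment £5,412.51.
Month 6: interest £96.52; balance after payment £5,307.07.
Month 7: interest £94.64; balance after payment £5,199.75.

£5,199.75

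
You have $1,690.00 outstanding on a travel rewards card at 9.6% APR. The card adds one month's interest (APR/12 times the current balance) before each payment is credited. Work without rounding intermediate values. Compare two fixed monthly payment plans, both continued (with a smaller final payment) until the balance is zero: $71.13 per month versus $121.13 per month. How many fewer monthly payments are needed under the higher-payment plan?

12 fewer payments

Monthly rate r = 9.6%/12 = 0.8% = 0.008.
At $71.13/mo: n = ⌈−ln(1 − rB₀/P)/ln(1+r)⌉ = 27 payments (last $32.57); total interest = total paid − $1,690.00 = $191.95.
At $121.13/mo: 15 payments (last $103.38); total interest $109.20.
Payments saved = 27 − 15 = 12.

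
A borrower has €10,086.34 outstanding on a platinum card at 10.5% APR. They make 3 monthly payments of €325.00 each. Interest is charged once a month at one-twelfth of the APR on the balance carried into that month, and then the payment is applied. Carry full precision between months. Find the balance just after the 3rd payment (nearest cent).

€9,369.87

Monthly rate r = 10.5%/12 = 0.875% = 0.00875.
Each month: B ← B·(1+r) − €325.00.
Month 1: interest €88.26; balance after payment €9,849.60.
Month 2: interest €86.18; balance after payment €9,610.78.
Month 3: interest €84.09; balance after payment €9,369.87.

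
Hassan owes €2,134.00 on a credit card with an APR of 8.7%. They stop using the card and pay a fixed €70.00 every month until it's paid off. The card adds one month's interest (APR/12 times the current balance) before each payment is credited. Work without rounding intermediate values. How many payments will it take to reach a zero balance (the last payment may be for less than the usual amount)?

Monthly rate r = 8.7%/12 = 0.725% = 0.00725.
Recurrence: B ← B·(1+r) − €70.00.
Month 1: interest €15.47; balance after payment €2,079.47.
Month 2: interest €15.08; balance after payment €2,024.55.
Closed form: n = −ln(1 − rB₀/P)/ln(1+r) = −ln(0.77898)/ln(1.00725) ≈ 34.576, so the balance reaches zero during payment 35.

35 months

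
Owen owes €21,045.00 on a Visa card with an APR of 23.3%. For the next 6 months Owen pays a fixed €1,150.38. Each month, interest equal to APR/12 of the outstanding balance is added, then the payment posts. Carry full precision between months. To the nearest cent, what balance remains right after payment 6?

€16,372.75

Monthly rate r = 23.3%/12 = 1.94167% = 0.0194167.
Each month: B ← B·(1+r) − €1,150.38.
Month 1: interest €408.62; balance after payment €20,303.24.
Month 2: interest €394.22; balance after payment €19,547.09.
Month 3: interest €379.54; balance after payment €18,776.24.
Month 4: interest €364.57; balance after payment €17,990.44.
Month 5: interest €349.31; balance after payment €17,189.37.
Month 6: interest €333.76; balance after payment €16,372.75.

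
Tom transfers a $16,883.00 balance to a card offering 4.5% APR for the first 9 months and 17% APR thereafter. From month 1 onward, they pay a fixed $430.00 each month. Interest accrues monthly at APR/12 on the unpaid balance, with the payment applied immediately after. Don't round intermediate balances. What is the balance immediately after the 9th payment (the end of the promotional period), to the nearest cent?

$13,532.86

Promo months 1–9 at r₀ = 4.5%/12 = 0.00375; months 10+ at r₁ = 17%/12 = 0.0141667.
After month 9: iterate B ← B·(1+r₀) − $430.00 for 9 months → $13,532.86.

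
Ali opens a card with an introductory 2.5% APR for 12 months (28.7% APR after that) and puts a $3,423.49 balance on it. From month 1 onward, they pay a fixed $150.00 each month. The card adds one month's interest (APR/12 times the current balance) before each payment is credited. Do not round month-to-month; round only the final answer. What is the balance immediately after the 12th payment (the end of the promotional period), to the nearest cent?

$1,689.30

Promo months 1–12 at r₀ = 2.5%/12 = 0.00208333; months 13+ at r₁ = 28.7%/12 = 0.0239167.
After month 12: iterate B ← B·(1+r₀) − $150.00 for 12 months → $1,689.30.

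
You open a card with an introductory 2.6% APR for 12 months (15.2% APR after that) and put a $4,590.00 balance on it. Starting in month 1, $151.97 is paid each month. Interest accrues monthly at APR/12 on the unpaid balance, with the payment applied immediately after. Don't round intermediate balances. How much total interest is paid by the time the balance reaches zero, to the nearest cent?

Promo months 1–12 at r₀ = 2.6%/12 = 0.00216667; months 13+ at r₁ = 15.2%/12 = 0.0126667.
After month 12: iterate B ← B·(1+r₀) − $151.97 for 12 months → $2,865.24.
Then at r₁ with $151.97/mo: n₂ = −ln(1 − r₁·B/P)/ln(1+r₁) ≈ 21.68 → 22 more payments.
Total paid = 33·$151.97 + $103.47 = $5,118.48; interest = $5,118.48 − $4,590.00 = $528.48.

$528.48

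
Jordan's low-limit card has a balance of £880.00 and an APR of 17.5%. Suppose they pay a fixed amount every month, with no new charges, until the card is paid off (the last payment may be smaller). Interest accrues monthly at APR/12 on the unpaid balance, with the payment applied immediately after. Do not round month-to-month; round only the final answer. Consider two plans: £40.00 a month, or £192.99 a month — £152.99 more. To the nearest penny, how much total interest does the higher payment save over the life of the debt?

Monthly rate r = 17.5%/12 = 1.45833% = 0.0145833.
At £40.00/mo: n = ⌈−ln(1 − rB₀/P)/ln(1+r)⌉ = 27 payments (last £28.96); total interest = total paid − £880.00 = £188.96.
At £192.99/mo: 5 payments (last £145.55); total interest £37.51.
Interest saved = £188.96 − £37.51 = £151.45.

£151.45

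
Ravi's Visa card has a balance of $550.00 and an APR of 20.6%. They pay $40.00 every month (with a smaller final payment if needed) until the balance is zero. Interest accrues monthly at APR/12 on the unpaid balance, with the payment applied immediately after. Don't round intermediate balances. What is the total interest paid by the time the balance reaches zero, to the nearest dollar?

Monthly rate r = 20.6%/12 = 1.71667% = 0.0171667.
Payoff takes n = ⌈−ln(1 − rB₀/P)/ln(1+r)⌉ = ⌈15.818⌉ = 16 payments; the last is $32.78.
Total paid = 15·$40.00 + $32.78 = $632.78.
Total interest = total paid − principal = $632.78 − $550.00 = $82.78.

$83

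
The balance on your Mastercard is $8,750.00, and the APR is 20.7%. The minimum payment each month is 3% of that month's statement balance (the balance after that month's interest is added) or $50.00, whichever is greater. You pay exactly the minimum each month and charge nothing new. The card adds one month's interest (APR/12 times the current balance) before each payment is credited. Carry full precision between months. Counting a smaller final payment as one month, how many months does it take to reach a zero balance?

175 months

Monthly rate r = 20.7%/12 = 1.725% = 0.01725.
While 3% of the post-interest balance exceeds $50.00, each month B ← (B·(1+r))·(1 − 0.03), i.e. B shrinks by the factor (1+r)·0.97 = 0.98673.
This holds for months 1–126. Entering month 127 the balance is $1,626.06; 3% of the post-interest balance is now below $50.00, so the flat $50.00 minimum applies from here.
From month 127 a fixed $50.00 at rate r clears $1,626.06 in 49 more payments. Total: 126 + 49 = 175 months.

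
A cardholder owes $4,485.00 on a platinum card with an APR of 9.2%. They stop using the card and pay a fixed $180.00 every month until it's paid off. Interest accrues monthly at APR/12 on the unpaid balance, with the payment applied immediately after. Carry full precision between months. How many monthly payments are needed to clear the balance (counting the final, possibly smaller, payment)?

Monthly rate r = 9.2%/12 = 0.766667% = 0.00766667.
Recurrence: B ← B·(1+r) − $180.00.
Month 1: interest $34.38; balance after payment $4,339.39.
Month 2: interest $33.27; balance after payment $4,192.65.
Closed form: n = −ln(1 − rB₀/P)/ln(1+r) = −ln(0.80897)/ln(1.00767) ≈ 27.757, so the balance reaches zero during payment 28.

28 months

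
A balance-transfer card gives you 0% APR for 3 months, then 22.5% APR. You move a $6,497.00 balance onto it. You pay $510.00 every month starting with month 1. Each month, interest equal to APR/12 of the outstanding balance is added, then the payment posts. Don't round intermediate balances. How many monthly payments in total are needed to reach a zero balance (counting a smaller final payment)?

14 months

Promo months 1–3 at r₀ = 0%/12 = 0; months 4+ at r₁ = 22.5%/12 = 0.01875.
After month 3 (no interest yet): B = $6,497.00 − 3·$510.00 = $4,967.00.
Then at r₁ with $510.00/mo: n₂ = −ln(1 − r₁·B/P)/ln(1+r₁) ≈ 10.85 → 11 more payments.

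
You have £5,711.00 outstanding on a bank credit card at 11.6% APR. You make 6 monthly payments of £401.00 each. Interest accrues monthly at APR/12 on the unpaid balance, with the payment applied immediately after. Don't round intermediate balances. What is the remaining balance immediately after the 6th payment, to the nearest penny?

Monthly rate r = 11.6%/12 = 0.966667% = 0.00966667.
Each month: B ← B·(1+r) − £401.00.
Month 1: interest £55.21; balance after payment £5,365.21.
Month 2: interest £51.86; balance after payment £5,016.07.
Month 3: interest £48.49; balance after payment £4,663.56.
Month 4: interest £45.08; balance after payment £4,307.64.
Month 5: interest £41.64; balance after payment £3,948.28.
Month 6: interest £38.17; balance after payment £3,585.45.

£3,585.45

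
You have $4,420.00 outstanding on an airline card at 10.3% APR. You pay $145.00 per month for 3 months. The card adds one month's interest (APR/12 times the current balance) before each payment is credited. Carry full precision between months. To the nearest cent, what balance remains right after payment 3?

$4,096.05

Monthly rate r = 10.3%/12 = 0.858333% = 0.00858333.
Each month: B ← B·(1+r) − $145.00.
Month 1: interest $37.94; balance after payment $4,312.94.
Month 2: interest $37.02; balance after payment $4,204.96.
Month 3: interest $36.09; balance after payment $4,096.05.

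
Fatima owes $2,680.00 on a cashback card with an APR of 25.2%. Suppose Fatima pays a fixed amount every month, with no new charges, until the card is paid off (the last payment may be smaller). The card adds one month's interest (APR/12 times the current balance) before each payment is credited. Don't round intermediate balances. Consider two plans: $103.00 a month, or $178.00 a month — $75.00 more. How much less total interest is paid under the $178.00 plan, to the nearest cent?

Monthly rate r = 25.2%/12 = 2.1% = 0.021.
At $103.00/mo: n = ⌈−ln(1 − rB₀/P)/ln(1+r)⌉ = 39 payments (last $4.11); total interest = total paid − $2,680.00 = $1,238.11.
At $178.00/mo: 19 payments (last $51.55); total interest $575.55.
Interest saved = $1,238.11 − $575.55 = $662.56.

$662.56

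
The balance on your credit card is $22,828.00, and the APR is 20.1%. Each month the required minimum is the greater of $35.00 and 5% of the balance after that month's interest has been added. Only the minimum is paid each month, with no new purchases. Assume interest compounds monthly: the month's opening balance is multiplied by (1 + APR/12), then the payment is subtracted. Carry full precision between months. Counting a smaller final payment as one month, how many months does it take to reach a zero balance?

126 months

Monthly rate r = 20.1%/12 = 1.675% = 0.01675.
While 5% of the post-interest balance exceeds $35.00, each month B ← (B·(1+r))·(1 − 0.05), i.e. B shrinks by the factor (1+r)·0.95 = 0.96591.
This holds for months 1–101. Entering month 102 the balance is $687.36; 5% of the post-interest balance is now below $35.00, so the flat $35.00 minimum applies from here.
From month 102 a fixed $35.00 at rate r clears $687.36 in 25 more payments. Total: 101 + 25 = 126 months.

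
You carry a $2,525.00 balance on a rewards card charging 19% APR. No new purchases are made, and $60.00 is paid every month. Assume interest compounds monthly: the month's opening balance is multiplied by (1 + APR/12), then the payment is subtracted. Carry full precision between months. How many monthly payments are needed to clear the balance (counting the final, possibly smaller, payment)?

Monthly rate r = 19%/12 = 1.58333% = 0.0158333.
Recurrence: B ← B·(1+r) − $60.00.
Month 1: interest $39.98; balance after payment $2,504.98.
Month 2: interest $39.66; balance after payment $2,484.64.
Closed form: n = −ln(1 − rB₀/P)/ln(1+r) = −ln(0.33368)/ln(1.01583) ≈ 69.868, so the balance reaches zero during payment 70.

70 payments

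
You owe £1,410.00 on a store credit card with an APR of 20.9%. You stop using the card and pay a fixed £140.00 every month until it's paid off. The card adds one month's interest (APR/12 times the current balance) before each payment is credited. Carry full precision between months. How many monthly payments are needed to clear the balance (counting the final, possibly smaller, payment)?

12 payments

Monthly rate r = 20.9%/12 = 1.74167% = 0.0174167.
Recurrence: B ← B·(1+r) − £140.00.
Month 1: interest £24.56; balance after payment £1,294.56.
Month 2: interest £22.55; balance after payment £1,177.10.
Closed form: n = −ln(1 − rB₀/P)/ln(1+r) = −ln(0.82459)/ln(1.01742) ≈ 11.170, so the balance reaches zero during payment 12.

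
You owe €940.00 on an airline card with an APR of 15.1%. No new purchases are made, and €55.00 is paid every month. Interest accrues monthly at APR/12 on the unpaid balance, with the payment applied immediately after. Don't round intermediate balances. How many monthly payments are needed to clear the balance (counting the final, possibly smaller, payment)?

20 months

Monthly rate r = 15.1%/12 = 1.25833% = 0.0125833.
Recurrence: B ← B·(1+r) − €55.00.
Month 1: interest €11.83; balance after payment €896.83.
Month 2: interest €11.29; balance after payment €853.11.
Closed form: n = −ln(1 − rB₀/P)/ln(1+r) = −ln(0.78494)/ln(1.01258) ≈ 19.364, so the balance reaches zero during payment 20.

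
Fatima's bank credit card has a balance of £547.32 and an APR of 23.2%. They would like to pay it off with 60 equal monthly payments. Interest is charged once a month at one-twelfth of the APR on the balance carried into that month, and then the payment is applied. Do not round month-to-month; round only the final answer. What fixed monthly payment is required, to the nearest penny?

£15.49

Monthly rate r = 23.2%/12 = 1.93333% = 0.0193333.
Level-payment amortization: P = B₀·r / (1 − (1+r)^(−n)) = 547.32·0.0193333 / (1 − 1.01933^(−60)).
Denominator 1 − (1+r)^(−60) = 0.683023972.
P = 10.5815 / 0.683023972 ≈ 15.49.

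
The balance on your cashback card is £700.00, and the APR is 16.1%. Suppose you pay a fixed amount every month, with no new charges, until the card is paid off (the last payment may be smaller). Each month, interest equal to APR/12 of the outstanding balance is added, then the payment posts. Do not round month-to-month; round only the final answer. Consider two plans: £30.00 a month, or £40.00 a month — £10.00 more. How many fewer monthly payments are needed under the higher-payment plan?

Monthly rate r = 16.1%/12 = 1.34167% = 0.0134167.
At £30.00/mo: n = ⌈−ln(1 − rB₀/P)/ln(1+r)⌉ = 29 payments (last £5.28); total interest = total paid − £700.00 = £145.28.
At £40.00/mo: 21 payments (last £3.19); total interest £103.19.
Payments saved = 29 − 21 = 8.

8 fewer payments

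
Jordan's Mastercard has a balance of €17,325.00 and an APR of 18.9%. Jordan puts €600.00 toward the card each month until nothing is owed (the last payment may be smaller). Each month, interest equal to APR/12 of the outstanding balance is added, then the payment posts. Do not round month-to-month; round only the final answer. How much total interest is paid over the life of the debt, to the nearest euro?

€5,965

Monthly rate r = 18.9%/12 = 1.575% = 0.01575.
Payoff takes n = ⌈−ln(1 − rB₀/P)/ln(1+r)⌉ = ⌈38.815⌉ = 39 payments; the last is €489.56.
Total paid = 38·€600.00 + €489.56 = €23,289.56.
Total interest = total paid − principal = €23,289.56 − €17,325.00 = €5,964.56.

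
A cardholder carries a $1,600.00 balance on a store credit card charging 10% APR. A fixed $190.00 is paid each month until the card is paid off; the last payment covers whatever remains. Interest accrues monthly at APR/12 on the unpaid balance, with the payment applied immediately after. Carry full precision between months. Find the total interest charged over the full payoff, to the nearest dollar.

Monthly rate r = 10%/12 = 0.833333% = 0.00833333.
Payoff takes n = ⌈−ln(1 − rB₀/P)/ln(1+r)⌉ = ⌈8.767⌉ = 9 payments; the last is $145.96.
Total paid = 8·$190.00 + $145.96 = $1,665.96.
Total interest = total paid − principal = $1,665.96 − $1,600.00 = $65.96.

$66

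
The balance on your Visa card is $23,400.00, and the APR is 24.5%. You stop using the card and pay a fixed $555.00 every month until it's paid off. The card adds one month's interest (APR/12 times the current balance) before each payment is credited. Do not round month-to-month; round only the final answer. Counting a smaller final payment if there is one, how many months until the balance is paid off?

Monthly rate r = 24.5%/12 = 2.04167% = 0.0204167.
Recurrence: B ← B·(1+r) − $555.00.
Month 1: interest $477.75; balance after payment $23,322.75.
Month 2: interest $476.17; balance after payment $23,243.92.
Closed form: n = −ln(1 − rB₀/P)/ln(1+r) = −ln(0.13919)/ln(1.02042) ≈ 97.567, so the balance reaches zero during payment 98.

98 months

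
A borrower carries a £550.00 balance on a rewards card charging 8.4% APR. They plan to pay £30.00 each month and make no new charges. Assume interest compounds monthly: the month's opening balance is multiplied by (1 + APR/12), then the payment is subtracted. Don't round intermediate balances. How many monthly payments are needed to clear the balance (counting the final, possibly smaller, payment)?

20 months

Monthly rate r = 8.4%/12 = 0.7% = 0.007.
Recurrence: B ← B·(1+r) − £30.00.
Month 1: interest £3.85; balance after payment £523.85.
Month 2: interest £3.67; balance after payment £497.52.
Closed form: n = −ln(1 − rB₀/P)/ln(1+r) = −ln(0.87167)/ln(1.007) ≈ 19.690, so the balance reaches zero during payment 20.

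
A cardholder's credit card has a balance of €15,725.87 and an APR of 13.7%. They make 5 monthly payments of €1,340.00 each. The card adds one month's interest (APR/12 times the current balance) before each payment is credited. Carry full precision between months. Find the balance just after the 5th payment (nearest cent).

€9,789.55

Monthly rate r = 13.7%/12 = 1.14167% = 0.0114167.
Each month: B ← B·(1+r) − €1,340.00.
Month 1: interest €179.54; balance after payment €14,565.41.
Month 2: interest €166.29; balance after payment €13,391.70.
Month 3: interest €152.89; balance after payment €12,204.58.
Month 4: interest €139.34; balance after payment €11,003.92.
Month 5: interest €125.63; balance after payment €9,789.55.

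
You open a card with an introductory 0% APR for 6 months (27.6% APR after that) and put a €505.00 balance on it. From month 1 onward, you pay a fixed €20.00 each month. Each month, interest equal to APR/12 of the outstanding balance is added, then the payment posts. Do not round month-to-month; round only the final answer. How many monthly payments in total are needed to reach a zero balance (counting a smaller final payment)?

Promo months 1–6 at r₀ = 0%/12 = 0; months 7+ at r₁ = 27.6%/12 = 0.023.
After month 6 (no interest yet): B = €505.00 − 6·€20.00 = €385.00.
Then at r₁ with €20.00/mo: n₂ = −ln(1 − r₁·B/P)/ln(1+r₁) ≈ 25.71 → 26 more payments.

32 months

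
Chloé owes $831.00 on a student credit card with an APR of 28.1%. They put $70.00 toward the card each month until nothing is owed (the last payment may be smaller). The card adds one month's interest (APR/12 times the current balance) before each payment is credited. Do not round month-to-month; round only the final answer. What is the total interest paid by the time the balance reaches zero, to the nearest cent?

Monthly rate r = 28.1%/12 = 2.34167% = 0.0234167.
Payoff takes n = ⌈−ln(1 − rB₀/P)/ln(1+r)⌉ = ⌈14.072⌉ = 15 payments; the last is $5.08.
Total paid = 14·$70.00 + $5.08 = $985.08.
Total interest = total paid − principal = $985.08 − $831.00 = $154.08.

$154.08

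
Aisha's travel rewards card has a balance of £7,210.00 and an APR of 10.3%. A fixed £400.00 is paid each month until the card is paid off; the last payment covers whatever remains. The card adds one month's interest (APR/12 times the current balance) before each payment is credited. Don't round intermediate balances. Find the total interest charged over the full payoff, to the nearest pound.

Monthly rate r = 10.3%/12 = 0.858333% = 0.00858333.
Payoff takes n = ⌈−ln(1 − rB₀/P)/ln(1+r)⌉ = ⌈19.666⌉ = 20 payments; the last is £266.85.
Total paid = 19·£400.00 + £266.85 = £7,866.85.
Total interest = total paid − principal = £7,866.85 − £7,210.00 = £656.85.

£657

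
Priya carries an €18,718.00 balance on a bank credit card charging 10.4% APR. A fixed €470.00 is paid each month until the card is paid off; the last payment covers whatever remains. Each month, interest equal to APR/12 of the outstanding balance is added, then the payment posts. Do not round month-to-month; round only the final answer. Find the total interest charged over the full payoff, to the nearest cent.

€4,340.39

Monthly rate r = 10.4%/12 = 0.866667% = 0.00866667.
Payoff takes n = ⌈−ln(1 − rB₀/P)/ln(1+r)⌉ = ⌈49.060⌉ = 50 payments; the last is €28.39.
Total paid = 49·€470.00 + €28.39 = €23,058.39.
Total interest = total paid − principal = €23,058.39 − €18,718.00 = €4,340.39.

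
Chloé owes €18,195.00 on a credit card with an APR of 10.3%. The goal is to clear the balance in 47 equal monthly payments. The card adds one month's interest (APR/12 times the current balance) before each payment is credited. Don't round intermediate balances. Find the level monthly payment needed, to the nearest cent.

Monthly rate r = 10.3%/12 = 0.858333% = 0.00858333.
Level-payment amortization: P = B₀·r / (1 − (1+r)^(−n)) = 18195.00·0.00858333 / (1 − 1.00858^(−47)).
Denominator 1 − (1+r)^(−47) = 0.330815305.
P = 156.174 / 0.330815305 ≈ 472.09.

€472.09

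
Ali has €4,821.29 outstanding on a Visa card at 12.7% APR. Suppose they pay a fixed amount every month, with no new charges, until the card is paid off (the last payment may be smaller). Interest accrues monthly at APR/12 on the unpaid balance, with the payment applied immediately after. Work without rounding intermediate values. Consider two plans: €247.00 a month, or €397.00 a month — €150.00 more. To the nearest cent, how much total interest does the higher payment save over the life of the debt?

Monthly rate r = 12.7%/12 = 1.05833% = 0.0105833.
At €247.00/mo: n = ⌈−ln(1 − rB₀/P)/ln(1+r)⌉ = 22 payments (last €242.17); total interest = total paid − €4,821.29 = €607.88.
At €397.00/mo: 14 payments (last €26.92); total interest €366.63.
Interest saved = €607.88 − €366.63 = €241.25.

€241.25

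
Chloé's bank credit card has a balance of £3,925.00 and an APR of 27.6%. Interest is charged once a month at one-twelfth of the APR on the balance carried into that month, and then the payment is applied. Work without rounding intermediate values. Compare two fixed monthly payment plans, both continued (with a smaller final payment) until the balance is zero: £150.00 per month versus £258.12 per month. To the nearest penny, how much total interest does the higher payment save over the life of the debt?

Monthly rate r = 27.6%/12 = 2.3% = 0.023.
At £150.00/mo: n = ⌈−ln(1 − rB₀/P)/ln(1+r)⌉ = 41 payments (last £75.00); total interest = total paid − £3,925.00 = £2,150.00.
At £258.12/mo: 19 payments (last £239.40); total interest £960.56.
Interest saved = £2,150.00 − £960.56 = £1,189.44.

£1,189.44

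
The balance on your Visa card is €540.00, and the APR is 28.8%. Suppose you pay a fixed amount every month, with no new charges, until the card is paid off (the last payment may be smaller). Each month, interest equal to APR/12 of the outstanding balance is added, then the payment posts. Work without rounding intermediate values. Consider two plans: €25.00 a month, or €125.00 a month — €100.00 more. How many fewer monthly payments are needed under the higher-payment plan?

26 fewer payments

Monthly rate r = 28.8%/12 = 2.4% = 0.024.
At €25.00/mo: n = ⌈−ln(1 − rB₀/P)/ln(1+r)⌉ = 31 payments (last €20.23); total interest = total paid − €540.00 = €230.23.
At €125.00/mo: 5 payments (last €77.26); total interest €37.26.
Payments saved = 31 − 5 = 26.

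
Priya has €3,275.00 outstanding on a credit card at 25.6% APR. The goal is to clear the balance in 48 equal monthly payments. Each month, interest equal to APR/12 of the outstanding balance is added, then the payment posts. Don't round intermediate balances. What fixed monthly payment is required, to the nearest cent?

€109.69

Monthly rate r = 25.6%/12 = 2.13333% = 0.0213333.
Level-payment amortization: P = B₀·r / (1 − (1+r)^(−n)) = 3275.00·0.0213333 / (1 − 1.02133^(−48)).
Denominator 1 − (1+r)^(−48) = 0.636955635.
P = 69.8667 / 0.636955635 ≈ 109.69.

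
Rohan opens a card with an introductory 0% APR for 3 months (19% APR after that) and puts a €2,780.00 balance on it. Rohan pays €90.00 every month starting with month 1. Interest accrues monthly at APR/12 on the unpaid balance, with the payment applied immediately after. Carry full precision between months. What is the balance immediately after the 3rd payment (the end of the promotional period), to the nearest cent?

Promo months 1–3 at r₀ = 0%/12 = 0; months 4+ at r₁ = 19%/12 = 0.0158333.
After month 3 (no interest yet): B = €2,780.00 − 3·€90.00 = €2,510.00.

€2,510.00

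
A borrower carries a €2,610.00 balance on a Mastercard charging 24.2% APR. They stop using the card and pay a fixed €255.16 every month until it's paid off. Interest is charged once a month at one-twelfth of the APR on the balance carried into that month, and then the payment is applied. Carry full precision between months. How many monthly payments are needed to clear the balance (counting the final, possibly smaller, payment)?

12 payments

Monthly rate r = 24.2%/12 = 2.01667% = 0.0201667.
Recurrence: B ← B·(1+r) − €255.16.
Month 1: interest €52.63; balance after payment €2,407.48.
Month 2: interest €48.55; balance after payment €2,200.87.
Closed form: n = −ln(1 − rB₀/P)/ln(1+r) = −ln(0.79372)/ln(1.02017) ≈ 11.571, so the balance reaches zero during payment 12.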